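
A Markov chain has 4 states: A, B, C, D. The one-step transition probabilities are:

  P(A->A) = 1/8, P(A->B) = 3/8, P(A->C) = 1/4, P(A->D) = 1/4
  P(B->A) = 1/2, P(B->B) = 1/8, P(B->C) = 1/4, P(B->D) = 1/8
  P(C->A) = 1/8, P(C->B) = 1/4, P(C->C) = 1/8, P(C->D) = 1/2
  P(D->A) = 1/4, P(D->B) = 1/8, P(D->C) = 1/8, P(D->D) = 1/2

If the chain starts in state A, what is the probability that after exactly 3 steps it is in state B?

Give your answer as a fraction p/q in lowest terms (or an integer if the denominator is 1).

Answer: 57/256

Derivation:
Computing P^3 by repeated multiplication:
P^1 =
  A: [1/8, 3/8, 1/4, 1/4]
  B: [1/2, 1/8, 1/4, 1/8]
  C: [1/8, 1/4, 1/8, 1/2]
  D: [1/4, 1/8, 1/8, 1/2]
P^2 =
  A: [19/64, 3/16, 3/16, 21/64]
  B: [3/16, 9/32, 13/64, 21/64]
  C: [9/32, 11/64, 11/64, 3/8]
  D: [15/64, 13/64, 11/64, 25/64]
P^3 =
  A: [121/512, 57/256, 95/512, 91/256]
  B: [139/512, 101/512, 47/256, 89/256]
  C: [121/512, 111/512, 93/512, 187/512]
  D: [1/4, 105/512, 23/128, 187/512]

(P^3)[A -> B] = 57/256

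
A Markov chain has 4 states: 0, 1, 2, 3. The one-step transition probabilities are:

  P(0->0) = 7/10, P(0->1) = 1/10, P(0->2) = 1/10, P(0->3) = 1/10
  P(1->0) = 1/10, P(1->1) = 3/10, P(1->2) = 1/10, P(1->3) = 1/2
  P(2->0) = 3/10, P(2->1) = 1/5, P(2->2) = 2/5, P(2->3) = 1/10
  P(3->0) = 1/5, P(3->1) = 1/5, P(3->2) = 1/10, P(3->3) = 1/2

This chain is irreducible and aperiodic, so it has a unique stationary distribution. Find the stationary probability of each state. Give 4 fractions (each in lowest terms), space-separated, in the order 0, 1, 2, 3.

Answer: 11/28 5/28 1/7 2/7

Derivation:
The stationary distribution satisfies pi = pi * P, i.e.:
  pi_0 = 7/10*pi_0 + 1/10*pi_1 + 3/10*pi_2 + 1/5*pi_3
  pi_1 = 1/10*pi_0 + 3/10*pi_1 + 1/5*pi_2 + 1/5*pi_3
  pi_2 = 1/10*pi_0 + 1/10*pi_1 + 2/5*pi_2 + 1/10*pi_3
  pi_3 = 1/10*pi_0 + 1/2*pi_1 + 1/10*pi_2 + 1/2*pi_3
with normalization: pi_0 + pi_1 + pi_2 + pi_3 = 1.

Using the first 3 balance equations plus normalization, the linear system A*pi = b is:
  [-3/10, 1/10, 3/10, 1/5] . pi = 0
  [1/10, -7/10, 1/5, 1/5] . pi = 0
  [1/10, 1/10, -3/5, 1/10] . pi = 0
  [1, 1, 1, 1] . pi = 1

Solving yields:
  pi_0 = 11/28
  pi_1 = 5/28
  pi_2 = 1/7
  pi_3 = 2/7

Verification (pi * P):
  11/28*7/10 + 5/28*1/10 + 1/7*3/10 + 2/7*1/5 = 11/28 = pi_0  (ok)
  11/28*1/10 + 5/28*3/10 + 1/7*1/5 + 2/7*1/5 = 5/28 = pi_1  (ok)
  11/28*1/10 + 5/28*1/10 + 1/7*2/5 + 2/7*1/10 = 1/7 = pi_2  (ok)
  11/28*1/10 + 5/28*1/2 + 1/7*1/10 + 2/7*1/2 = 2/7 = pi_3  (ok)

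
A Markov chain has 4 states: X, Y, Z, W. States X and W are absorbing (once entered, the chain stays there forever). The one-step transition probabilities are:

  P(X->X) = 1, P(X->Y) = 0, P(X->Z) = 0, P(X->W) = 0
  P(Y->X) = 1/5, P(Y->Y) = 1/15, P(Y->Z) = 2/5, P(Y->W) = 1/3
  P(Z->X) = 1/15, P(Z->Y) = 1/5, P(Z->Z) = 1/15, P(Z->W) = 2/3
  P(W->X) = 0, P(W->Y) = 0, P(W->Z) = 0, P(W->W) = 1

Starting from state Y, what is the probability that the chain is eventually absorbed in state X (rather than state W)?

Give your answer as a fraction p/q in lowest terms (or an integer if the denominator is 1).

Answer: 24/89

Derivation:
Let a_i = P(absorbed in X | start in state i).
Boundary conditions: a_X = 1, a_W = 0.
For each transient state i, a_i = sum_j P(i->j) * a_j:
  a_Y = 1/5*a_X + 1/15*a_Y + 2/5*a_Z + 1/3*a_W
  a_Z = 1/15*a_X + 1/5*a_Y + 1/15*a_Z + 2/3*a_W

Substituting a_X = 1 and a_W = 0, rearrange to (I - Q) a = r where r[i] = P(i -> X):
  [14/15, -2/5] . (a_Y, a_Z) = 1/5
  [-1/5, 14/15] . (a_Y, a_Z) = 1/15

Solving yields:
  a_Y = 24/89
  a_Z = 23/178

Starting state is Y, so the absorption probability is a_Y = 24/89.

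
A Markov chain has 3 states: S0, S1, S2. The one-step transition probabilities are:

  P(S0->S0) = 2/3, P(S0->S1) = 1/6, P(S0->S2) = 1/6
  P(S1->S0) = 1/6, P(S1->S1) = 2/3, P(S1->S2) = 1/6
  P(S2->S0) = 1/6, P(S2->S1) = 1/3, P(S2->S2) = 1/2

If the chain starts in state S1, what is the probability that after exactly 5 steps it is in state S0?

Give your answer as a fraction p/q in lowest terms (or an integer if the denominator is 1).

Computing P^5 by repeated multiplication:
P^1 =
  S0: [2/3, 1/6, 1/6]
  S1: [1/6, 2/3, 1/6]
  S2: [1/6, 1/3, 1/2]
P^2 =
  S0: [1/2, 5/18, 2/9]
  S1: [1/4, 19/36, 2/9]
  S2: [1/4, 5/12, 1/3]
P^3 =
  S0: [5/12, 37/108, 13/54]
  S1: [7/24, 101/216, 13/54]
  S2: [7/24, 31/72, 5/18]
P^4 =
  S0: [3/8, 245/648, 20/81]
  S1: [5/16, 571/1296, 20/81]
  S2: [5/16, 185/432, 7/27]
P^5 =
  S0: [17/48, 1543/3888, 121/486]
  S1: [31/96, 3329/7776, 121/486]
  S2: [31/96, 1099/2592, 41/162]

(P^5)[S1 -> S0] = 31/96

Answer: 31/96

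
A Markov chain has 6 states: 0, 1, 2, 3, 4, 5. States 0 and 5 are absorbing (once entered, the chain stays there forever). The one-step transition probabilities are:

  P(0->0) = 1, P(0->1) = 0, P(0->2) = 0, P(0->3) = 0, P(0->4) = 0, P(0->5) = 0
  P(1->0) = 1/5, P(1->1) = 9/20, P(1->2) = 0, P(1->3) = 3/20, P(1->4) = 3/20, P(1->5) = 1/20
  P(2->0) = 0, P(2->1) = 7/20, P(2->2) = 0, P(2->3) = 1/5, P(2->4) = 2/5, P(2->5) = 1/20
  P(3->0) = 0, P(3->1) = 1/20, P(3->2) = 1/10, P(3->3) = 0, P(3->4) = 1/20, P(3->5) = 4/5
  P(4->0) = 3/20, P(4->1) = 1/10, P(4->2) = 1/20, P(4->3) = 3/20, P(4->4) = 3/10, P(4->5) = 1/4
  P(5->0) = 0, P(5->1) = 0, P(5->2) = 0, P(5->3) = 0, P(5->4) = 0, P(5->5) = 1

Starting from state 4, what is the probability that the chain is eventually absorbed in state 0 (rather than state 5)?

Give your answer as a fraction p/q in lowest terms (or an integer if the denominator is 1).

Answer: 3350/10529

Derivation:
Let a_i = P(absorbed in 0 | start in state i).
Boundary conditions: a_0 = 1, a_5 = 0.
For each transient state i, a_i = sum_j P(i->j) * a_j:
  a_1 = 1/5*a_0 + 9/20*a_1 + 0*a_2 + 3/20*a_3 + 3/20*a_4 + 1/20*a_5
  a_2 = 0*a_0 + 7/20*a_1 + 0*a_2 + 1/5*a_3 + 2/5*a_4 + 1/20*a_5
  a_3 = 0*a_0 + 1/20*a_1 + 1/10*a_2 + 0*a_3 + 1/20*a_4 + 4/5*a_5
  a_4 = 3/20*a_0 + 1/10*a_1 + 1/20*a_2 + 3/20*a_3 + 3/10*a_4 + 1/4*a_5

Substituting a_0 = 1 and a_5 = 0, rearrange to (I - Q) a = r where r[i] = P(i -> 0):
  [11/20, 0, -3/20, -3/20] . (a_1, a_2, a_3, a_4) = 1/5
  [-7/20, 1, -1/5, -2/5] . (a_1, a_2, a_3, a_4) = 0
  [-1/20, -1/10, 1, -1/20] . (a_1, a_2, a_3, a_4) = 0
  [-1/10, -1/20, -3/20, 7/10] . (a_1, a_2, a_3, a_4) = 3/20

Solving yields:
  a_1 = 24716/52645
  a_2 = 16087/52645
  a_3 = 3682/52645
  a_4 = 3350/10529

Starting state is 4, so the absorption probability is a_4 = 3350/10529.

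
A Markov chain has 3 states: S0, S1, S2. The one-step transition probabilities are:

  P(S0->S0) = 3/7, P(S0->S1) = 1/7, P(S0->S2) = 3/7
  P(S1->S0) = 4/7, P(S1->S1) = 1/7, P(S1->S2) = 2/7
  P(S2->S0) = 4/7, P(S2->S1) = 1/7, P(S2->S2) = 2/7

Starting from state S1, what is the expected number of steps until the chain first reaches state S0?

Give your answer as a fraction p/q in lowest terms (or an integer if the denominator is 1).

Answer: 7/4

Derivation:
Let h_i = expected steps to first reach S0 from state i.
Boundary: h_S0 = 0.
First-step equations for the other states:
  h_S1 = 1 + 4/7*h_S0 + 1/7*h_S1 + 2/7*h_S2
  h_S2 = 1 + 4/7*h_S0 + 1/7*h_S1 + 2/7*h_S2

Substituting h_S0 = 0 and rearranging gives the linear system (I - Q) h = 1:
  [6/7, -2/7] . (h_S1, h_S2) = 1
  [-1/7, 5/7] . (h_S1, h_S2) = 1

Solving yields:
  h_S1 = 7/4
  h_S2 = 7/4

Starting state is S1, so the expected hitting time is h_S1 = 7/4.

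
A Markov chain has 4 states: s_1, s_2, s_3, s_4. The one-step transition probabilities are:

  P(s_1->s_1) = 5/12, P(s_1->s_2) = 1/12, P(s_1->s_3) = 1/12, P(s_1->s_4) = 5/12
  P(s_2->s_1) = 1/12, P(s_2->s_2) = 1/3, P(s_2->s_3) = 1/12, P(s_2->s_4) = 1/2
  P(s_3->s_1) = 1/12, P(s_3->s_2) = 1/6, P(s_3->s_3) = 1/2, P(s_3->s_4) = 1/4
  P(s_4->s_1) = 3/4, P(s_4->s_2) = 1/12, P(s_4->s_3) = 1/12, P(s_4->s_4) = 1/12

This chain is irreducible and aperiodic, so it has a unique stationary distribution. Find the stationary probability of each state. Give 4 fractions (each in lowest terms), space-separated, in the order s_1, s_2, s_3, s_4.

Answer: 431/1008 8/63 1/7 305/1008

Derivation:
The stationary distribution satisfies pi = pi * P, i.e.:
  pi_s_1 = 5/12*pi_s_1 + 1/12*pi_s_2 + 1/12*pi_s_3 + 3/4*pi_s_4
  pi_s_2 = 1/12*pi_s_1 + 1/3*pi_s_2 + 1/6*pi_s_3 + 1/12*pi_s_4
  pi_s_3 = 1/12*pi_s_1 + 1/12*pi_s_2 + 1/2*pi_s_3 + 1/12*pi_s_4
  pi_s_4 = 5/12*pi_s_1 + 1/2*pi_s_2 + 1/4*pi_s_3 + 1/12*pi_s_4
with normalization: pi_s_1 + pi_s_2 + pi_s_3 + pi_s_4 = 1.

Using the first 3 balance equations plus normalization, the linear system A*pi = b is:
  [-7/12, 1/12, 1/12, 3/4] . pi = 0
  [1/12, -2/3, 1/6, 1/12] . pi = 0
  [1/12, 1/12, -1/2, 1/12] . pi = 0
  [1, 1, 1, 1] . pi = 1

Solving yields:
  pi_s_1 = 431/1008
  pi_s_2 = 8/63
  pi_s_3 = 1/7
  pi_s_4 = 305/1008

Verification (pi * P):
  431/1008*5/12 + 8/63*1/12 + 1/7*1/12 + 305/1008*3/4 = 431/1008 = pi_s_1  (ok)
  431/1008*1/12 + 8/63*1/3 + 1/7*1/6 + 305/1008*1/12 = 8/63 = pi_s_2  (ok)
  431/1008*1/12 + 8/63*1/12 + 1/7*1/2 + 305/1008*1/12 = 1/7 = pi_s_3  (ok)
  431/1008*5/12 + 8/63*1/2 + 1/7*1/4 + 305/1008*1/12 = 305/1008 = pi_s_4  (ok)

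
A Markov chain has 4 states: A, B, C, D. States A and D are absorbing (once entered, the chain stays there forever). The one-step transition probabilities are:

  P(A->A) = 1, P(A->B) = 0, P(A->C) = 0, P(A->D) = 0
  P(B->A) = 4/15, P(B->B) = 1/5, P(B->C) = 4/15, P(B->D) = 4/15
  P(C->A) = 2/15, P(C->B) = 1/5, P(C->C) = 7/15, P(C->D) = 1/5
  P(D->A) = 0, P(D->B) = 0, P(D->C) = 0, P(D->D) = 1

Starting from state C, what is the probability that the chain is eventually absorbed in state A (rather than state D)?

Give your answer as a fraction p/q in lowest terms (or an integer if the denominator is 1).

Let a_i = P(absorbed in A | start in state i).
Boundary conditions: a_A = 1, a_D = 0.
For each transient state i, a_i = sum_j P(i->j) * a_j:
  a_B = 4/15*a_A + 1/5*a_B + 4/15*a_C + 4/15*a_D
  a_C = 2/15*a_A + 1/5*a_B + 7/15*a_C + 1/5*a_D

Substituting a_A = 1 and a_D = 0, rearrange to (I - Q) a = r where r[i] = P(i -> A):
  [4/5, -4/15] . (a_B, a_C) = 4/15
  [-1/5, 8/15] . (a_B, a_C) = 2/15

Solving yields:
  a_B = 10/21
  a_C = 3/7

Starting state is C, so the absorption probability is a_C = 3/7.

Answer: 3/7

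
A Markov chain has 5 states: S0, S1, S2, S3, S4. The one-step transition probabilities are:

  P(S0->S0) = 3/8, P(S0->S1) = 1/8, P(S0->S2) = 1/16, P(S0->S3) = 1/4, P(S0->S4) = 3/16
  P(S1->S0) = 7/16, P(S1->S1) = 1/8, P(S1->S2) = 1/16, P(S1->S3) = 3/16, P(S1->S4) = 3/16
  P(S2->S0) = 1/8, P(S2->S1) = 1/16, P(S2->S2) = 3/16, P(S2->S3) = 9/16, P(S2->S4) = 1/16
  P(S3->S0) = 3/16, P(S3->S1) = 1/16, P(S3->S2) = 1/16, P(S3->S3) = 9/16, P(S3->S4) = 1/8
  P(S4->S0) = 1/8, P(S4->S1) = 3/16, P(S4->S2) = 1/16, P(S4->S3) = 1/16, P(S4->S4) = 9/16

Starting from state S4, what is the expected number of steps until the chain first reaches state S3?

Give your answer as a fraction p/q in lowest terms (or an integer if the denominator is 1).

Answer: 23408/3765

Derivation:
Let h_i = expected steps to first reach S3 from state i.
Boundary: h_S3 = 0.
First-step equations for the other states:
  h_S0 = 1 + 3/8*h_S0 + 1/8*h_S1 + 1/16*h_S2 + 1/4*h_S3 + 3/16*h_S4
  h_S1 = 1 + 7/16*h_S0 + 1/8*h_S1 + 1/16*h_S2 + 3/16*h_S3 + 3/16*h_S4
  h_S2 = 1 + 1/8*h_S0 + 1/16*h_S1 + 3/16*h_S2 + 9/16*h_S3 + 1/16*h_S4
  h_S4 = 1 + 1/8*h_S0 + 3/16*h_S1 + 1/16*h_S2 + 1/16*h_S3 + 9/16*h_S4

Substituting h_S3 = 0 and rearranging gives the linear system (I - Q) h = 1:
  [5/8, -1/8, -1/16, -3/16] . (h_S0, h_S1, h_S2, h_S4) = 1
  [-7/16, 7/8, -1/16, -3/16] . (h_S0, h_S1, h_S2, h_S4) = 1
  [-1/8, -1/16, 13/16, -1/16] . (h_S0, h_S1, h_S2, h_S4) = 1
  [-1/8, -3/16, -1/16, 7/16] . (h_S0, h_S1, h_S2, h_S4) = 1

Solving yields:
  h_S0 = 3584/753
  h_S1 = 3808/753
  h_S2 = 3552/1255
  h_S4 = 23408/3765

Starting state is S4, so the expected hitting time is h_S4 = 23408/3765.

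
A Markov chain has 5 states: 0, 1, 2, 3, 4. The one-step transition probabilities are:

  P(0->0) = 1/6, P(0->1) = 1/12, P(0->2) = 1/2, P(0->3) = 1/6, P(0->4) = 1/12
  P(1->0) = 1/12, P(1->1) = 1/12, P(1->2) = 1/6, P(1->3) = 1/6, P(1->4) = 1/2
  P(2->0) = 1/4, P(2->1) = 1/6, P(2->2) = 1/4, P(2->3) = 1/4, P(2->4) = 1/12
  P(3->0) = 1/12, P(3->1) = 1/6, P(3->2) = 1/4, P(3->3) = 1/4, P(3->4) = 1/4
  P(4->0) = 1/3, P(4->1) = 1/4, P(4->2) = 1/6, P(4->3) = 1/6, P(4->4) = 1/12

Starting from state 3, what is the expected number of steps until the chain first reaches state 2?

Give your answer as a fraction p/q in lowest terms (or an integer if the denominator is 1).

Answer: 6168/1579

Derivation:
Let h_i = expected steps to first reach 2 from state i.
Boundary: h_2 = 0.
First-step equations for the other states:
  h_0 = 1 + 1/6*h_0 + 1/12*h_1 + 1/2*h_2 + 1/6*h_3 + 1/12*h_4
  h_1 = 1 + 1/12*h_0 + 1/12*h_1 + 1/6*h_2 + 1/6*h_3 + 1/2*h_4
  h_3 = 1 + 1/12*h_0 + 1/6*h_1 + 1/4*h_2 + 1/4*h_3 + 1/4*h_4
  h_4 = 1 + 1/3*h_0 + 1/4*h_1 + 1/6*h_2 + 1/6*h_3 + 1/12*h_4

Substituting h_2 = 0 and rearranging gives the linear system (I - Q) h = 1:
  [5/6, -1/12, -1/6, -1/12] . (h_0, h_1, h_3, h_4) = 1
  [-1/12, 11/12, -1/6, -1/2] . (h_0, h_1, h_3, h_4) = 1
  [-1/12, -1/6, 3/4, -1/4] . (h_0, h_1, h_3, h_4) = 1
  [-1/3, -1/4, -1/6, 11/12] . (h_0, h_1, h_3, h_4) = 1

Solving yields:
  h_0 = 4422/1579
  h_1 = 6666/1579
  h_3 = 6168/1579
  h_4 = 6270/1579

Starting state is 3, so the expected hitting time is h_3 = 6168/1579.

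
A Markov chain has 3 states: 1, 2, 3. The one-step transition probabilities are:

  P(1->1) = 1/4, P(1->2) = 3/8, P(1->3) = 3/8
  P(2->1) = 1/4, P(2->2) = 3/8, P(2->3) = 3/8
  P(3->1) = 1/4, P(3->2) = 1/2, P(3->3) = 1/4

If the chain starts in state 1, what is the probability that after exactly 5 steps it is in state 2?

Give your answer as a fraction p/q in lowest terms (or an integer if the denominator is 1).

Computing P^5 by repeated multiplication:
P^1 =
  1: [1/4, 3/8, 3/8]
  2: [1/4, 3/8, 3/8]
  3: [1/4, 1/2, 1/4]
P^2 =
  1: [1/4, 27/64, 21/64]
  2: [1/4, 27/64, 21/64]
  3: [1/4, 13/32, 11/32]
P^3 =
  1: [1/4, 213/512, 171/512]
  2: [1/4, 213/512, 171/512]
  3: [1/4, 107/256, 85/256]
P^4 =
  1: [1/4, 1707/4096, 1365/4096]
  2: [1/4, 1707/4096, 1365/4096]
  3: [1/4, 853/2048, 683/2048]
P^5 =
  1: [1/4, 13653/32768, 10923/32768]
  2: [1/4, 13653/32768, 10923/32768]
  3: [1/4, 6827/16384, 5461/16384]

(P^5)[1 -> 2] = 13653/32768

Answer: 13653/32768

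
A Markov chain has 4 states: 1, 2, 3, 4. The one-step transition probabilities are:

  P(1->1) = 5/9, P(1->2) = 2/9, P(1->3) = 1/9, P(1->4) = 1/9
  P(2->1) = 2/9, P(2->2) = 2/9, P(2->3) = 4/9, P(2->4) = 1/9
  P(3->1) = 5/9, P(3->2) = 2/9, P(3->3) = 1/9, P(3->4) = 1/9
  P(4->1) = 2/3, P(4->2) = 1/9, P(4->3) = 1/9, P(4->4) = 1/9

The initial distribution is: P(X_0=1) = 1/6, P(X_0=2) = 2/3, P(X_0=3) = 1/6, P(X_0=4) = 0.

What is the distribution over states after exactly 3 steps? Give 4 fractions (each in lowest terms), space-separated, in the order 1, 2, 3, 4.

Answer: 121/243 17/81 44/243 1/9

Derivation:
Propagating the distribution step by step (d_{t+1} = d_t * P):
d_0 = (1=1/6, 2=2/3, 3=1/6, 4=0)
  d_1[1] = 1/6*5/9 + 2/3*2/9 + 1/6*5/9 + 0*2/3 = 1/3
  d_1[2] = 1/6*2/9 + 2/3*2/9 + 1/6*2/9 + 0*1/9 = 2/9
  d_1[3] = 1/6*1/9 + 2/3*4/9 + 1/6*1/9 + 0*1/9 = 1/3
  d_1[4] = 1/6*1/9 + 2/3*1/9 + 1/6*1/9 + 0*1/9 = 1/9
d_1 = (1=1/3, 2=2/9, 3=1/3, 4=1/9)
  d_2[1] = 1/3*5/9 + 2/9*2/9 + 1/3*5/9 + 1/9*2/3 = 40/81
  d_2[2] = 1/3*2/9 + 2/9*2/9 + 1/3*2/9 + 1/9*1/9 = 17/81
  d_2[3] = 1/3*1/9 + 2/9*4/9 + 1/3*1/9 + 1/9*1/9 = 5/27
  d_2[4] = 1/3*1/9 + 2/9*1/9 + 1/3*1/9 + 1/9*1/9 = 1/9
d_2 = (1=40/81, 2=17/81, 3=5/27, 4=1/9)
  d_3[1] = 40/81*5/9 + 17/81*2/9 + 5/27*5/9 + 1/9*2/3 = 121/243
  d_3[2] = 40/81*2/9 + 17/81*2/9 + 5/27*2/9 + 1/9*1/9 = 17/81
  d_3[3] = 40/81*1/9 + 17/81*4/9 + 5/27*1/9 + 1/9*1/9 = 44/243
  d_3[4] = 40/81*1/9 + 17/81*1/9 + 5/27*1/9 + 1/9*1/9 = 1/9
d_3 = (1=121/243, 2=17/81, 3=44/243, 4=1/9)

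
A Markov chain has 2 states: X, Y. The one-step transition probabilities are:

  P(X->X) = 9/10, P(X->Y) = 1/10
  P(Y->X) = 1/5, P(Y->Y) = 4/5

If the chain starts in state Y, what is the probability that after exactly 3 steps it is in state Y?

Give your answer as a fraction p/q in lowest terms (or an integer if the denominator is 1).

Answer: 281/500

Derivation:
Computing P^3 by repeated multiplication:
P^1 =
  X: [9/10, 1/10]
  Y: [1/5, 4/5]
P^2 =
  X: [83/100, 17/100]
  Y: [17/50, 33/50]
P^3 =
  X: [781/1000, 219/1000]
  Y: [219/500, 281/500]

(P^3)[Y -> Y] = 281/500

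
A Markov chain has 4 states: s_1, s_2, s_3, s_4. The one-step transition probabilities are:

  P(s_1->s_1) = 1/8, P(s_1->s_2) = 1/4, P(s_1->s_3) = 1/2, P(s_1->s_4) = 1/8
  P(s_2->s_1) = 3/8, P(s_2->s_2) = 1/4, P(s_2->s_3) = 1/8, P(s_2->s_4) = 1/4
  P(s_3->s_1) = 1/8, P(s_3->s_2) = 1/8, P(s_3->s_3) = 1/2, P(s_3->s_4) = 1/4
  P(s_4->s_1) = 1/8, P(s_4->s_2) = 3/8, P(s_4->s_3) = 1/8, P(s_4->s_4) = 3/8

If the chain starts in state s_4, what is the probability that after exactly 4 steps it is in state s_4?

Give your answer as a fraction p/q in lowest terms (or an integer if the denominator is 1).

Computing P^4 by repeated multiplication:
P^1 =
  s_1: [1/8, 1/4, 1/2, 1/8]
  s_2: [3/8, 1/4, 1/8, 1/4]
  s_3: [1/8, 1/8, 1/2, 1/4]
  s_4: [1/8, 3/8, 1/8, 3/8]
P^2 =
  s_1: [3/16, 13/64, 23/64, 1/4]
  s_2: [3/16, 17/64, 5/16, 15/64]
  s_3: [5/32, 7/32, 23/64, 17/64]
  s_4: [7/32, 9/32, 7/32, 9/32]
P^3 =
  s_1: [45/256, 121/512, 169/512, 33/128]
  s_2: [49/256, 123/512, 5/16, 131/512]
  s_3: [23/128, 61/256, 163/512, 135/512]
  s_4: [25/128, 33/128, 37/128, 33/128]
P^4 =
  s_1: [377/2048, 987/4096, 1289/4096, 533/2048]
  s_2: [379/2048, 995/4096, 643/2048, 1057/4096]
  s_3: [189/1024, 249/1024, 1277/4096, 1067/4096]
  s_4: [97/512, 63/256, 157/512, 33/128]

(P^4)[s_4 -> s_4] = 33/128

Answer: 33/128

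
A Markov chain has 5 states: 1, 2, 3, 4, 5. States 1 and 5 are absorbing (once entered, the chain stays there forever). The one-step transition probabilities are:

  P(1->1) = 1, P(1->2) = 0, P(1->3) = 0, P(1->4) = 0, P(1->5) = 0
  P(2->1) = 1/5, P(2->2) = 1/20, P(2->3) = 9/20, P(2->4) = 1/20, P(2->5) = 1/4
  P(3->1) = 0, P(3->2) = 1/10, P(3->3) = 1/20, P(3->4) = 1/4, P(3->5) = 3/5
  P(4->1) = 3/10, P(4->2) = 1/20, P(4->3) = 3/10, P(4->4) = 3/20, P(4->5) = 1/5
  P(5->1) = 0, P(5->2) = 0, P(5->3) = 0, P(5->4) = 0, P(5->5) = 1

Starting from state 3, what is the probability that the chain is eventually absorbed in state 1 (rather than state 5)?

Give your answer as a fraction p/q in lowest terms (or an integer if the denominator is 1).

Answer: 738/5185

Derivation:
Let a_i = P(absorbed in 1 | start in state i).
Boundary conditions: a_1 = 1, a_5 = 0.
For each transient state i, a_i = sum_j P(i->j) * a_j:
  a_2 = 1/5*a_1 + 1/20*a_2 + 9/20*a_3 + 1/20*a_4 + 1/4*a_5
  a_3 = 0*a_1 + 1/10*a_2 + 1/20*a_3 + 1/4*a_4 + 3/5*a_5
  a_4 = 3/10*a_1 + 1/20*a_2 + 3/10*a_3 + 3/20*a_4 + 1/5*a_5

Substituting a_1 = 1 and a_5 = 0, rearrange to (I - Q) a = r where r[i] = P(i -> 1):
  [19/20, -9/20, -1/20] . (a_2, a_3, a_4) = 1/5
  [-1/10, 19/20, -1/4] . (a_2, a_3, a_4) = 0
  [-1/20, -3/10, 17/20] . (a_2, a_3, a_4) = 3/10

Solving yields:
  a_2 = 1556/5185
  a_3 = 738/5185
  a_4 = 2182/5185

Starting state is 3, so the absorption probability is a_3 = 738/5185.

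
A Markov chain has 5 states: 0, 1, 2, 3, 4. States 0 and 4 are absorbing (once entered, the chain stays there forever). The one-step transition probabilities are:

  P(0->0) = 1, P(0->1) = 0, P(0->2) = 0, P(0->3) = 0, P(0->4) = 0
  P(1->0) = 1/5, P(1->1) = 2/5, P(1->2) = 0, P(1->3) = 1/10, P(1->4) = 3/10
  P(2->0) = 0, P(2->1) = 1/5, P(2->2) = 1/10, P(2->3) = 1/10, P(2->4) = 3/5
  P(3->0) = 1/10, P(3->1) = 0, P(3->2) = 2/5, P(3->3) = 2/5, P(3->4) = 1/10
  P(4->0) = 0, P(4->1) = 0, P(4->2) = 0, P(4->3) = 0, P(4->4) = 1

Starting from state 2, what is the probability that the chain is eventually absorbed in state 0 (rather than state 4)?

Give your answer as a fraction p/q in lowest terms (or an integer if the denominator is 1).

Answer: 8/73

Derivation:
Let a_i = P(absorbed in 0 | start in state i).
Boundary conditions: a_0 = 1, a_4 = 0.
For each transient state i, a_i = sum_j P(i->j) * a_j:
  a_1 = 1/5*a_0 + 2/5*a_1 + 0*a_2 + 1/10*a_3 + 3/10*a_4
  a_2 = 0*a_0 + 1/5*a_1 + 1/10*a_2 + 1/10*a_3 + 3/5*a_4
  a_3 = 1/10*a_0 + 0*a_1 + 2/5*a_2 + 2/5*a_3 + 1/10*a_4

Substituting a_0 = 1 and a_4 = 0, rearrange to (I - Q) a = r where r[i] = P(i -> 0):
  [3/5, 0, -1/10] . (a_1, a_2, a_3) = 1/5
  [-1/5, 9/10, -1/10] . (a_1, a_2, a_3) = 0
  [0, -2/5, 3/5] . (a_1, a_2, a_3) = 1/10

Solving yields:
  a_1 = 109/292
  a_2 = 8/73
  a_3 = 35/146

Starting state is 2, so the absorption probability is a_2 = 8/73.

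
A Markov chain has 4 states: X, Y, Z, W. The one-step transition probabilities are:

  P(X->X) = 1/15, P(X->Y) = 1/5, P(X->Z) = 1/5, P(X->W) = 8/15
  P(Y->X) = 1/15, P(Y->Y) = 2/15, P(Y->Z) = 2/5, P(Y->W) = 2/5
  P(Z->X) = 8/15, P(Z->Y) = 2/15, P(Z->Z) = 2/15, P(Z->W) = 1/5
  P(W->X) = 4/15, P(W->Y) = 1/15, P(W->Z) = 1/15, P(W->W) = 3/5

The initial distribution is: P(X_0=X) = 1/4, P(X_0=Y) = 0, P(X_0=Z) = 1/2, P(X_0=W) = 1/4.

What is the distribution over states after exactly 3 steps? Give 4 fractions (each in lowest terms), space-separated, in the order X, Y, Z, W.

Answer: 1097/4500 769/6750 67/450 6661/13500

Derivation:
Propagating the distribution step by step (d_{t+1} = d_t * P):
d_0 = (X=1/4, Y=0, Z=1/2, W=1/4)
  d_1[X] = 1/4*1/15 + 0*1/15 + 1/2*8/15 + 1/4*4/15 = 7/20
  d_1[Y] = 1/4*1/5 + 0*2/15 + 1/2*2/15 + 1/4*1/15 = 2/15
  d_1[Z] = 1/4*1/5 + 0*2/5 + 1/2*2/15 + 1/4*1/15 = 2/15
  d_1[W] = 1/4*8/15 + 0*2/5 + 1/2*1/5 + 1/4*3/5 = 23/60
d_1 = (X=7/20, Y=2/15, Z=2/15, W=23/60)
  d_2[X] = 7/20*1/15 + 2/15*1/15 + 2/15*8/15 + 23/60*4/15 = 37/180
  d_2[Y] = 7/20*1/5 + 2/15*2/15 + 2/15*2/15 + 23/60*1/15 = 59/450
  d_2[Z] = 7/20*1/5 + 2/15*2/5 + 2/15*2/15 + 23/60*1/15 = 1/6
  d_2[W] = 7/20*8/15 + 2/15*2/5 + 2/15*1/5 + 23/60*3/5 = 149/300
d_2 = (X=37/180, Y=59/450, Z=1/6, W=149/300)
  d_3[X] = 37/180*1/15 + 59/450*1/15 + 1/6*8/15 + 149/300*4/15 = 1097/4500
  d_3[Y] = 37/180*1/5 + 59/450*2/15 + 1/6*2/15 + 149/300*1/15 = 769/6750
  d_3[Z] = 37/180*1/5 + 59/450*2/5 + 1/6*2/15 + 149/300*1/15 = 67/450
  d_3[W] = 37/180*8/15 + 59/450*2/5 + 1/6*1/5 + 149/300*3/5 = 6661/13500
d_3 = (X=1097/4500, Y=769/6750, Z=67/450, W=6661/13500)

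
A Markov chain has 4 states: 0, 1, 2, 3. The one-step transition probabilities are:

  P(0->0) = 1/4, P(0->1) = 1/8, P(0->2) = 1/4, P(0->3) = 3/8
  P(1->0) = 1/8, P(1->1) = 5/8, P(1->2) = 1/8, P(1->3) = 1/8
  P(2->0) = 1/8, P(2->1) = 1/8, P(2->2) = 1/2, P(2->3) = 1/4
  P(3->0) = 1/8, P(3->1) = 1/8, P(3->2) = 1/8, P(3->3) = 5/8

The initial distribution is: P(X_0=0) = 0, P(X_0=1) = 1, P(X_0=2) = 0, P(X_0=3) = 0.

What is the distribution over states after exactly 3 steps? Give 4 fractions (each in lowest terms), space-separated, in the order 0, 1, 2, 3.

Propagating the distribution step by step (d_{t+1} = d_t * P):
d_0 = (0=0, 1=1, 2=0, 3=0)
  d_1[0] = 0*1/4 + 1*1/8 + 0*1/8 + 0*1/8 = 1/8
  d_1[1] = 0*1/8 + 1*5/8 + 0*1/8 + 0*1/8 = 5/8
  d_1[2] = 0*1/4 + 1*1/8 + 0*1/2 + 0*1/8 = 1/8
  d_1[3] = 0*3/8 + 1*1/8 + 0*1/4 + 0*5/8 = 1/8
d_1 = (0=1/8, 1=5/8, 2=1/8, 3=1/8)
  d_2[0] = 1/8*1/4 + 5/8*1/8 + 1/8*1/8 + 1/8*1/8 = 9/64
  d_2[1] = 1/8*1/8 + 5/8*5/8 + 1/8*1/8 + 1/8*1/8 = 7/16
  d_2[2] = 1/8*1/4 + 5/8*1/8 + 1/8*1/2 + 1/8*1/8 = 3/16
  d_2[3] = 1/8*3/8 + 5/8*1/8 + 1/8*1/4 + 1/8*5/8 = 15/64
d_2 = (0=9/64, 1=7/16, 2=3/16, 3=15/64)
  d_3[0] = 9/64*1/4 + 7/16*1/8 + 3/16*1/8 + 15/64*1/8 = 73/512
  d_3[1] = 9/64*1/8 + 7/16*5/8 + 3/16*1/8 + 15/64*1/8 = 11/32
  d_3[2] = 9/64*1/4 + 7/16*1/8 + 3/16*1/2 + 15/64*1/8 = 109/512
  d_3[3] = 9/64*3/8 + 7/16*1/8 + 3/16*1/4 + 15/64*5/8 = 77/256
d_3 = (0=73/512, 1=11/32, 2=109/512, 3=77/256)

Answer: 73/512 11/32 109/512 77/256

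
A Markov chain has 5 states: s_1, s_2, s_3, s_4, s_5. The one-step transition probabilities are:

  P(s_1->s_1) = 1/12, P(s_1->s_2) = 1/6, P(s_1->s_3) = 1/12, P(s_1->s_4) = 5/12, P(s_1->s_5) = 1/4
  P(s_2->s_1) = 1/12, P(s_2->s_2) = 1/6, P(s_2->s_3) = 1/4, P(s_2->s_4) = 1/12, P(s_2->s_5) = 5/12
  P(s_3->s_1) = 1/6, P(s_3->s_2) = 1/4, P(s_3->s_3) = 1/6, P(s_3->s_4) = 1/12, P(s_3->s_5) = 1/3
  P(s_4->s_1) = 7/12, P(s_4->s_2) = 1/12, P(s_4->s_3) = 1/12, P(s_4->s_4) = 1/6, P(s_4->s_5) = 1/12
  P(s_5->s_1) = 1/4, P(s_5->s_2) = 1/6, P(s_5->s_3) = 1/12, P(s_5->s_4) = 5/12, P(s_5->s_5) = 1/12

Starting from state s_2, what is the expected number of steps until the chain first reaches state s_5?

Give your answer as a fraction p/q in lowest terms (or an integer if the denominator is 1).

Let h_i = expected steps to first reach s_5 from state i.
Boundary: h_s_5 = 0.
First-step equations for the other states:
  h_s_1 = 1 + 1/12*h_s_1 + 1/6*h_s_2 + 1/12*h_s_3 + 5/12*h_s_4 + 1/4*h_s_5
  h_s_2 = 1 + 1/12*h_s_1 + 1/6*h_s_2 + 1/4*h_s_3 + 1/12*h_s_4 + 5/12*h_s_5
  h_s_3 = 1 + 1/6*h_s_1 + 1/4*h_s_2 + 1/6*h_s_3 + 1/12*h_s_4 + 1/3*h_s_5
  h_s_4 = 1 + 7/12*h_s_1 + 1/12*h_s_2 + 1/12*h_s_3 + 1/6*h_s_4 + 1/12*h_s_5

Substituting h_s_5 = 0 and rearranging gives the linear system (I - Q) h = 1:
  [11/12, -1/6, -1/12, -5/12] . (h_s_1, h_s_2, h_s_3, h_s_4) = 1
  [-1/12, 5/6, -1/4, -1/12] . (h_s_1, h_s_2, h_s_3, h_s_4) = 1
  [-1/6, -1/4, 5/6, -1/12] . (h_s_1, h_s_2, h_s_3, h_s_4) = 1
  [-7/12, -1/12, -1/12, 5/6] . (h_s_1, h_s_2, h_s_3, h_s_4) = 1

Solving yields:
  h_s_1 = 949/230
  h_s_2 = 717/230
  h_s_3 = 79/23
  h_s_4 = 1091/230

Starting state is s_2, so the expected hitting time is h_s_2 = 717/230.

Answer: 717/230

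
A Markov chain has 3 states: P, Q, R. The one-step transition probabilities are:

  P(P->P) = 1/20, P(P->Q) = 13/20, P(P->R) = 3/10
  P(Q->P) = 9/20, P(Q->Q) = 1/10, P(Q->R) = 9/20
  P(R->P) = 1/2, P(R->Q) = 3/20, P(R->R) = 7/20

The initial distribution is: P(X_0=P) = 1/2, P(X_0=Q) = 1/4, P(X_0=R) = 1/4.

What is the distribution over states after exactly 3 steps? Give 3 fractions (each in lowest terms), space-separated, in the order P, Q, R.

Propagating the distribution step by step (d_{t+1} = d_t * P):
d_0 = (P=1/2, Q=1/4, R=1/4)
  d_1[P] = 1/2*1/20 + 1/4*9/20 + 1/4*1/2 = 21/80
  d_1[Q] = 1/2*13/20 + 1/4*1/10 + 1/4*3/20 = 31/80
  d_1[R] = 1/2*3/10 + 1/4*9/20 + 1/4*7/20 = 7/20
d_1 = (P=21/80, Q=31/80, R=7/20)
  d_2[P] = 21/80*1/20 + 31/80*9/20 + 7/20*1/2 = 29/80
  d_2[Q] = 21/80*13/20 + 31/80*1/10 + 7/20*3/20 = 419/1600
  d_2[R] = 21/80*3/10 + 31/80*9/20 + 7/20*7/20 = 601/1600
d_2 = (P=29/80, Q=419/1600, R=601/1600)
  d_3[P] = 29/80*1/20 + 419/1600*9/20 + 601/1600*1/2 = 10361/32000
  d_3[Q] = 29/80*13/20 + 419/1600*1/10 + 601/1600*3/20 = 10181/32000
  d_3[R] = 29/80*3/10 + 419/1600*9/20 + 601/1600*7/20 = 5729/16000
d_3 = (P=10361/32000, Q=10181/32000, R=5729/16000)

Answer: 10361/32000 10181/32000 5729/16000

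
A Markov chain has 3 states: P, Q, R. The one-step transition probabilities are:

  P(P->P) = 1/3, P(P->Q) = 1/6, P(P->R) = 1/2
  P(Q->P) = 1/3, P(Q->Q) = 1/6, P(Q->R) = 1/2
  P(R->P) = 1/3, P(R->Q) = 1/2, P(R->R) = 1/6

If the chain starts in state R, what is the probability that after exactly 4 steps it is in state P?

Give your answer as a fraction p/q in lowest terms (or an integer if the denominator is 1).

Computing P^4 by repeated multiplication:
P^1 =
  P: [1/3, 1/6, 1/2]
  Q: [1/3, 1/6, 1/2]
  R: [1/3, 1/2, 1/6]
P^2 =
  P: [1/3, 1/3, 1/3]
  Q: [1/3, 1/3, 1/3]
  R: [1/3, 2/9, 4/9]
P^3 =
  P: [1/3, 5/18, 7/18]
  Q: [1/3, 5/18, 7/18]
  R: [1/3, 17/54, 19/54]
P^4 =
  P: [1/3, 8/27, 10/27]
  Q: [1/3, 8/27, 10/27]
  R: [1/3, 23/81, 31/81]

(P^4)[R -> P] = 1/3

Answer: 1/3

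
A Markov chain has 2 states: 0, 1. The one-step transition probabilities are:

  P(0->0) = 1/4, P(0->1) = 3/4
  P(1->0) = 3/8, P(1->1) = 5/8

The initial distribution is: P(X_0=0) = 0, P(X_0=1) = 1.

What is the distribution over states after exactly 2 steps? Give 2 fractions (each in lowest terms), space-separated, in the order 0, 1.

Propagating the distribution step by step (d_{t+1} = d_t * P):
d_0 = (0=0, 1=1)
  d_1[0] = 0*1/4 + 1*3/8 = 3/8
  d_1[1] = 0*3/4 + 1*5/8 = 5/8
d_1 = (0=3/8, 1=5/8)
  d_2[0] = 3/8*1/4 + 5/8*3/8 = 21/64
  d_2[1] = 3/8*3/4 + 5/8*5/8 = 43/64
d_2 = (0=21/64, 1=43/64)

Answer: 21/64 43/64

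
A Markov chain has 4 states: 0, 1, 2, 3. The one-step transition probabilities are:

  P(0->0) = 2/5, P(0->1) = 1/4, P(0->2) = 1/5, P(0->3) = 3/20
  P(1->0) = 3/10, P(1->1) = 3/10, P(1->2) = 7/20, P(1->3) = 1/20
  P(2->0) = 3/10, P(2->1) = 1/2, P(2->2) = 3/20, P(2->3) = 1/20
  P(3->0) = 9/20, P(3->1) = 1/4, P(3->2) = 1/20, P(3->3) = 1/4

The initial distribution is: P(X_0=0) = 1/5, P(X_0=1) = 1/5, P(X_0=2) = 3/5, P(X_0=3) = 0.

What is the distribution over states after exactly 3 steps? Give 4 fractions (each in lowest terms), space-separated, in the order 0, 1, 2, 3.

Propagating the distribution step by step (d_{t+1} = d_t * P):
d_0 = (0=1/5, 1=1/5, 2=3/5, 3=0)
  d_1[0] = 1/5*2/5 + 1/5*3/10 + 3/5*3/10 + 0*9/20 = 8/25
  d_1[1] = 1/5*1/4 + 1/5*3/10 + 3/5*1/2 + 0*1/4 = 41/100
  d_1[2] = 1/5*1/5 + 1/5*7/20 + 3/5*3/20 + 0*1/20 = 1/5
  d_1[3] = 1/5*3/20 + 1/5*1/20 + 3/5*1/20 + 0*1/4 = 7/100
d_1 = (0=8/25, 1=41/100, 2=1/5, 3=7/100)
  d_2[0] = 8/25*2/5 + 41/100*3/10 + 1/5*3/10 + 7/100*9/20 = 137/400
  d_2[1] = 8/25*1/4 + 41/100*3/10 + 1/5*1/2 + 7/100*1/4 = 641/2000
  d_2[2] = 8/25*1/5 + 41/100*7/20 + 1/5*3/20 + 7/100*1/20 = 241/1000
  d_2[3] = 8/25*3/20 + 41/100*1/20 + 1/5*1/20 + 7/100*1/4 = 12/125
d_2 = (0=137/400, 1=641/2000, 2=241/1000, 3=12/125)
  d_3[0] = 137/400*2/5 + 641/2000*3/10 + 241/1000*3/10 + 12/125*9/20 = 6973/20000
  d_3[1] = 137/400*1/4 + 641/2000*3/10 + 241/1000*1/2 + 12/125*1/4 = 13051/40000
  d_3[2] = 137/400*1/5 + 641/2000*7/20 + 241/1000*3/20 + 12/125*1/20 = 1773/8000
  d_3[3] = 137/400*3/20 + 641/2000*1/20 + 241/1000*1/20 + 12/125*1/4 = 2069/20000
d_3 = (0=6973/20000, 1=13051/40000, 2=1773/8000, 3=2069/20000)

Answer: 6973/20000 13051/40000 1773/8000 2069/20000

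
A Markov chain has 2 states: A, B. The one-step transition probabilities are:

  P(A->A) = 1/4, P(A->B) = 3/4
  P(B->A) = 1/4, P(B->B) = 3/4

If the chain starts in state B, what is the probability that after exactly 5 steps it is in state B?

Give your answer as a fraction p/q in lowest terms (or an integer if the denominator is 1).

Answer: 3/4

Derivation:
Computing P^5 by repeated multiplication:
P^1 =
  A: [1/4, 3/4]
  B: [1/4, 3/4]
P^2 =
  A: [1/4, 3/4]
  B: [1/4, 3/4]
P^3 =
  A: [1/4, 3/4]
  B: [1/4, 3/4]
P^4 =
  A: [1/4, 3/4]
  B: [1/4, 3/4]
P^5 =
  A: [1/4, 3/4]
  B: [1/4, 3/4]

(P^5)[B -> B] = 3/4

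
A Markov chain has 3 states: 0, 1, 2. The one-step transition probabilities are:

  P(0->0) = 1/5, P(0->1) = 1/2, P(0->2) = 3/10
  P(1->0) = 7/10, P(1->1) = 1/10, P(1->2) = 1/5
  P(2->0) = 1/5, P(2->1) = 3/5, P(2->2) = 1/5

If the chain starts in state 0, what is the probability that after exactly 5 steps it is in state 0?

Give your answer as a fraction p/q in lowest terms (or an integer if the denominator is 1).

Answer: 1537/4000

Derivation:
Computing P^5 by repeated multiplication:
P^1 =
  0: [1/5, 1/2, 3/10]
  1: [7/10, 1/10, 1/5]
  2: [1/5, 3/5, 1/5]
P^2 =
  0: [9/20, 33/100, 11/50]
  1: [1/4, 12/25, 27/100]
  2: [1/2, 7/25, 11/50]
P^3 =
  0: [73/200, 39/100, 49/200]
  1: [11/25, 67/200, 9/40]
  2: [17/50, 41/100, 1/4]
P^4 =
  0: [79/200, 737/2000, 473/2000]
  1: [147/400, 777/2000, 61/250]
  2: [81/200, 361/1000, 117/500]
P^5 =
  0: [1537/4000, 301/800, 479/2000]
  1: [1577/4000, 369/1000, 947/4000]
  2: [761/2000, 379/1000, 481/2000]

(P^5)[0 -> 0] = 1537/4000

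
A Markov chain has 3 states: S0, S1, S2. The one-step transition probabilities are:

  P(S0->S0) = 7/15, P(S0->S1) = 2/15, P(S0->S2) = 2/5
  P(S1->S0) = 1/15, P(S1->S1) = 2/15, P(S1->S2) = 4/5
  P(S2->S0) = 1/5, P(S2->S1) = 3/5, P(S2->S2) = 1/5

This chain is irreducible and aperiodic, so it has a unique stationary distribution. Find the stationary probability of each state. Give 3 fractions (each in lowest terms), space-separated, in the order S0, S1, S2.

Answer: 4/19 13/38 17/38

Derivation:
The stationary distribution satisfies pi = pi * P, i.e.:
  pi_S0 = 7/15*pi_S0 + 1/15*pi_S1 + 1/5*pi_S2
  pi_S1 = 2/15*pi_S0 + 2/15*pi_S1 + 3/5*pi_S2
  pi_S2 = 2/5*pi_S0 + 4/5*pi_S1 + 1/5*pi_S2
with normalization: pi_S0 + pi_S1 + pi_S2 = 1.

Using the first 2 balance equations plus normalization, the linear system A*pi = b is:
  [-8/15, 1/15, 1/5] . pi = 0
  [2/15, -13/15, 3/5] . pi = 0
  [1, 1, 1] . pi = 1

Solving yields:
  pi_S0 = 4/19
  pi_S1 = 13/38
  pi_S2 = 17/38

Verification (pi * P):
  4/19*7/15 + 13/38*1/15 + 17/38*1/5 = 4/19 = pi_S0  (ok)
  4/19*2/15 + 13/38*2/15 + 17/38*3/5 = 13/38 = pi_S1  (ok)
  4/19*2/5 + 13/38*4/5 + 17/38*1/5 = 17/38 = pi_S2  (ok)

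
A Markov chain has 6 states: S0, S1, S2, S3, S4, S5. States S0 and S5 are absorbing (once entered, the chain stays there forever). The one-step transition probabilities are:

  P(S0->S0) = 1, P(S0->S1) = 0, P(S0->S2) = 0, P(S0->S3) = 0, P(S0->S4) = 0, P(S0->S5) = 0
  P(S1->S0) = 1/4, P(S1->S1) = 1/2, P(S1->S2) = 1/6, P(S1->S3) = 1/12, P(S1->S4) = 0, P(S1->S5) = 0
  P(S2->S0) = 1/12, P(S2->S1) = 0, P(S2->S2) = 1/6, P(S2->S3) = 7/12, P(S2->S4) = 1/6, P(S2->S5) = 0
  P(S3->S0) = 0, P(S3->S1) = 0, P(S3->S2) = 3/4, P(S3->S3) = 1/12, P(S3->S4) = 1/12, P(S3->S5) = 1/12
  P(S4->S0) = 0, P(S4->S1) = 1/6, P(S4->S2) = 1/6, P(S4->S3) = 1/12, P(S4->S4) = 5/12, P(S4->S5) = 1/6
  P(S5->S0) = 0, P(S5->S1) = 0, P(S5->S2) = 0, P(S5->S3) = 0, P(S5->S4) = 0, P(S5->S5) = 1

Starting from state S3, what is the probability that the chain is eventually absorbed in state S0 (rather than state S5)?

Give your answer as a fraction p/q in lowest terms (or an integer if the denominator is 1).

Answer: 281/643

Derivation:
Let a_i = P(absorbed in S0 | start in state i).
Boundary conditions: a_S0 = 1, a_S5 = 0.
For each transient state i, a_i = sum_j P(i->j) * a_j:
  a_S1 = 1/4*a_S0 + 1/2*a_S1 + 1/6*a_S2 + 1/12*a_S3 + 0*a_S4 + 0*a_S5
  a_S2 = 1/12*a_S0 + 0*a_S1 + 1/6*a_S2 + 7/12*a_S3 + 1/6*a_S4 + 0*a_S5
  a_S3 = 0*a_S0 + 0*a_S1 + 3/4*a_S2 + 1/12*a_S3 + 1/12*a_S4 + 1/12*a_S5
  a_S4 = 0*a_S0 + 1/6*a_S1 + 1/6*a_S2 + 1/12*a_S3 + 5/12*a_S4 + 1/6*a_S5

Substituting a_S0 = 1 and a_S5 = 0, rearrange to (I - Q) a = r where r[i] = P(i -> S0):
  [1/2, -1/6, -1/12, 0] . (a_S1, a_S2, a_S3, a_S4) = 1/4
  [0, 5/6, -7/12, -1/6] . (a_S1, a_S2, a_S3, a_S4) = 1/12
  [0, -3/4, 11/12, -1/12] . (a_S1, a_S2, a_S3, a_S4) = 0
  [-1/6, -1/6, -1/12, 7/12] . (a_S1, a_S2, a_S3, a_S4) = 0

Solving yields:
  a_S1 = 473/643
  a_S2 = 314/643
  a_S3 = 281/643
  a_S4 = 265/643

Starting state is S3, so the absorption probability is a_S3 = 281/643.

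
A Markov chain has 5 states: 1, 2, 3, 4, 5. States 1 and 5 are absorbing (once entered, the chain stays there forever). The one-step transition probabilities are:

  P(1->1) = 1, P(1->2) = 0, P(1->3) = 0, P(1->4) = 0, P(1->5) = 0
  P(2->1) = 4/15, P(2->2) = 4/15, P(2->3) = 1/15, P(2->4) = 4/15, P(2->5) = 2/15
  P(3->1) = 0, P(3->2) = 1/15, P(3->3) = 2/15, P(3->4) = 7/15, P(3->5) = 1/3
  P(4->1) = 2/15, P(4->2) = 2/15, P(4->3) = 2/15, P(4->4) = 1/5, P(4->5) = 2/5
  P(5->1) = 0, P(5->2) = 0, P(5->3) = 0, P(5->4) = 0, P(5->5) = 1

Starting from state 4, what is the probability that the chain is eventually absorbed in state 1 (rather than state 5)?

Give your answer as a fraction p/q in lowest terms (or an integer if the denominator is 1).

Let a_i = P(absorbed in 1 | start in state i).
Boundary conditions: a_1 = 1, a_5 = 0.
For each transient state i, a_i = sum_j P(i->j) * a_j:
  a_2 = 4/15*a_1 + 4/15*a_2 + 1/15*a_3 + 4/15*a_4 + 2/15*a_5
  a_3 = 0*a_1 + 1/15*a_2 + 2/15*a_3 + 7/15*a_4 + 1/3*a_5
  a_4 = 2/15*a_1 + 2/15*a_2 + 2/15*a_3 + 1/5*a_4 + 2/5*a_5

Substituting a_1 = 1 and a_5 = 0, rearrange to (I - Q) a = r where r[i] = P(i -> 1):
  [11/15, -1/15, -4/15] . (a_2, a_3, a_4) = 4/15
  [-1/15, 13/15, -7/15] . (a_2, a_3, a_4) = 0
  [-2/15, -2/15, 4/5] . (a_2, a_3, a_4) = 2/15

Solving yields:
  a_2 = 343/712
  a_3 = 133/712
  a_4 = 99/356

Starting state is 4, so the absorption probability is a_4 = 99/356.

Answer: 99/356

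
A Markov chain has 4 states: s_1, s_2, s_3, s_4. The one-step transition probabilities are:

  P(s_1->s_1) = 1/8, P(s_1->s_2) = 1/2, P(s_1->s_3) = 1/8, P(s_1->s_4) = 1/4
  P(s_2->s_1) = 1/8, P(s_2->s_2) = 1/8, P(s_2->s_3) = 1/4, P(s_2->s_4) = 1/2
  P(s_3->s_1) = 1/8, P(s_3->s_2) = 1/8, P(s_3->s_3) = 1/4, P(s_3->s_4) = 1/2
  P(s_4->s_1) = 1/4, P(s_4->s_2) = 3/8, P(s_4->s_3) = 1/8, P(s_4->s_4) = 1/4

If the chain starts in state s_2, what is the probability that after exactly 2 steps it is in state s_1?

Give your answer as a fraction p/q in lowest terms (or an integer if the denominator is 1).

Answer: 3/16

Derivation:
Computing P^2 by repeated multiplication:
P^1 =
  s_1: [1/8, 1/2, 1/8, 1/4]
  s_2: [1/8, 1/8, 1/4, 1/2]
  s_3: [1/8, 1/8, 1/4, 1/2]
  s_4: [1/4, 3/8, 1/8, 1/4]
P^2 =
  s_1: [5/32, 15/64, 13/64, 13/32]
  s_2: [3/16, 19/64, 11/64, 11/32]
  s_3: [3/16, 19/64, 11/64, 11/32]
  s_4: [5/32, 9/32, 3/16, 3/8]

(P^2)[s_2 -> s_1] = 3/16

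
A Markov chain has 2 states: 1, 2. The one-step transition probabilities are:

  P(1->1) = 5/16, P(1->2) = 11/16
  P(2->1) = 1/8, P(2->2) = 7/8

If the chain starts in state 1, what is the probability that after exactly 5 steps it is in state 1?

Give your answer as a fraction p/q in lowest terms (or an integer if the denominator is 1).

Answer: 161525/1048576

Derivation:
Computing P^5 by repeated multiplication:
P^1 =
  1: [5/16, 11/16]
  2: [1/8, 7/8]
P^2 =
  1: [47/256, 209/256]
  2: [19/128, 109/128]
P^3 =
  1: [653/4096, 3443/4096]
  2: [313/2048, 1735/2048]
P^4 =
  1: [10151/65536, 55385/65536]
  2: [5035/32768, 27733/32768]
P^5 =
  1: [161525/1048576, 887051/1048576]
  2: [80641/524288, 443647/524288]

(P^5)[1 -> 1] = 161525/1048576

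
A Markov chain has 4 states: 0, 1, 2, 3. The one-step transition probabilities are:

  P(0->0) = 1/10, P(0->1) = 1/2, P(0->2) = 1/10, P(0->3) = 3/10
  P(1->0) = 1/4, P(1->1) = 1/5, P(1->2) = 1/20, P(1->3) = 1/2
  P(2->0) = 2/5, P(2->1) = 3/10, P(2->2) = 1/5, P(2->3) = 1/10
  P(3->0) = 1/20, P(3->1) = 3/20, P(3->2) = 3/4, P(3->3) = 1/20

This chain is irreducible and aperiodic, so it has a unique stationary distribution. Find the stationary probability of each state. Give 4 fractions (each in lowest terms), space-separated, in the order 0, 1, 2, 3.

The stationary distribution satisfies pi = pi * P, i.e.:
  pi_0 = 1/10*pi_0 + 1/4*pi_1 + 2/5*pi_2 + 1/20*pi_3
  pi_1 = 1/2*pi_0 + 1/5*pi_1 + 3/10*pi_2 + 3/20*pi_3
  pi_2 = 1/10*pi_0 + 1/20*pi_1 + 1/5*pi_2 + 3/4*pi_3
  pi_3 = 3/10*pi_0 + 1/2*pi_1 + 1/10*pi_2 + 1/20*pi_3
with normalization: pi_0 + pi_1 + pi_2 + pi_3 = 1.

Using the first 3 balance equations plus normalization, the linear system A*pi = b is:
  [-9/10, 1/4, 2/5, 1/20] . pi = 0
  [1/2, -4/5, 3/10, 3/20] . pi = 0
  [1/10, 1/20, -4/5, 3/4] . pi = 0
  [1, 1, 1, 1] . pi = 1

Solving yields:
  pi_0 = 103/489
  pi_1 = 136/489
  pi_2 = 44/163
  pi_3 = 118/489

Verification (pi * P):
  103/489*1/10 + 136/489*1/4 + 44/163*2/5 + 118/489*1/20 = 103/489 = pi_0  (ok)
  103/489*1/2 + 136/489*1/5 + 44/163*3/10 + 118/489*3/20 = 136/489 = pi_1  (ok)
  103/489*1/10 + 136/489*1/20 + 44/163*1/5 + 118/489*3/4 = 44/163 = pi_2  (ok)
  103/489*3/10 + 136/489*1/2 + 44/163*1/10 + 118/489*1/20 = 118/489 = pi_3  (ok)

Answer: 103/489 136/489 44/163 118/489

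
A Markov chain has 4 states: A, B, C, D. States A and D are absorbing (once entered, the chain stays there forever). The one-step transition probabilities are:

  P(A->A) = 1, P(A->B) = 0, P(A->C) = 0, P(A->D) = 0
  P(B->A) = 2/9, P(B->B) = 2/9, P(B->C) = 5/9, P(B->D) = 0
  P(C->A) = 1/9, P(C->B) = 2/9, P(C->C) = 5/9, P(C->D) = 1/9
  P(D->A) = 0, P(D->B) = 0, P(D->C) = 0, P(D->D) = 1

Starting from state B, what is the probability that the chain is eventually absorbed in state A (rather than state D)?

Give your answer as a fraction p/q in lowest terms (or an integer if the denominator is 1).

Answer: 13/18

Derivation:
Let a_i = P(absorbed in A | start in state i).
Boundary conditions: a_A = 1, a_D = 0.
For each transient state i, a_i = sum_j P(i->j) * a_j:
  a_B = 2/9*a_A + 2/9*a_B + 5/9*a_C + 0*a_D
  a_C = 1/9*a_A + 2/9*a_B + 5/9*a_C + 1/9*a_D

Substituting a_A = 1 and a_D = 0, rearrange to (I - Q) a = r where r[i] = P(i -> A):
  [7/9, -5/9] . (a_B, a_C) = 2/9
  [-2/9, 4/9] . (a_B, a_C) = 1/9

Solving yields:
  a_B = 13/18
  a_C = 11/18

Starting state is B, so the absorption probability is a_B = 13/18.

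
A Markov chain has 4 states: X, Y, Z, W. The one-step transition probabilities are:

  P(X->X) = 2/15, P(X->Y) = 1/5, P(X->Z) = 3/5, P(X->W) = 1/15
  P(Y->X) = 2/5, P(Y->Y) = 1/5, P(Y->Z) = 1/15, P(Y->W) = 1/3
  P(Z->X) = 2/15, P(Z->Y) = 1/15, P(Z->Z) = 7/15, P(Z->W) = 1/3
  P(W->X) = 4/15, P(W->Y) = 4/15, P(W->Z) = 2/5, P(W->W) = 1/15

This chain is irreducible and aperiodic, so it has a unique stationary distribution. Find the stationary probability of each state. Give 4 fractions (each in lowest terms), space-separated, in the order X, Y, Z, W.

The stationary distribution satisfies pi = pi * P, i.e.:
  pi_X = 2/15*pi_X + 2/5*pi_Y + 2/15*pi_Z + 4/15*pi_W
  pi_Y = 1/5*pi_X + 1/5*pi_Y + 1/15*pi_Z + 4/15*pi_W
  pi_Z = 3/5*pi_X + 1/15*pi_Y + 7/15*pi_Z + 2/5*pi_W
  pi_W = 1/15*pi_X + 1/3*pi_Y + 1/3*pi_Z + 1/15*pi_W
with normalization: pi_X + pi_Y + pi_Z + pi_W = 1.

Using the first 3 balance equations plus normalization, the linear system A*pi = b is:
  [-13/15, 2/5, 2/15, 4/15] . pi = 0
  [1/5, -4/5, 1/15, 4/15] . pi = 0
  [3/5, 1/15, -8/15, 2/5] . pi = 0
  [1, 1, 1, 1] . pi = 1

Solving yields:
  pi_X = 8/39
  pi_Y = 118/741
  pi_Z = 308/741
  pi_W = 163/741

Verification (pi * P):
  8/39*2/15 + 118/741*2/5 + 308/741*2/15 + 163/741*4/15 = 8/39 = pi_X  (ok)
  8/39*1/5 + 118/741*1/5 + 308/741*1/15 + 163/741*4/15 = 118/741 = pi_Y  (ok)
  8/39*3/5 + 118/741*1/15 + 308/741*7/15 + 163/741*2/5 = 308/741 = pi_Z  (ok)
  8/39*1/15 + 118/741*1/3 + 308/741*1/3 + 163/741*1/15 = 163/741 = pi_W  (ok)

Answer: 8/39 118/741 308/741 163/741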